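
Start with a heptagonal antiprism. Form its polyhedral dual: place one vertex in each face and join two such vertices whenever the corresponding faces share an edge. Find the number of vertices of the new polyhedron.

The base solid has V = 14, E = 28, F = 16.
The dual swaps V and F and preserves E: V′ = F = 16, E′ = E = 28, F′ = V = 14.

16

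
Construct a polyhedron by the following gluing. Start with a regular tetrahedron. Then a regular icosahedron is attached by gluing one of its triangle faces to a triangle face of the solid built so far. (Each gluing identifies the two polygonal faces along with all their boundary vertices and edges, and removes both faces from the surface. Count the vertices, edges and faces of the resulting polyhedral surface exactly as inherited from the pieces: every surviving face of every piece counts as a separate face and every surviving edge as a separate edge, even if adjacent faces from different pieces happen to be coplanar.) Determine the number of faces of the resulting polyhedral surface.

22

A regular tetrahedron: V=4, E=6, F=4.
Attach a regular icosahedron (V=12, E=30, F=20) along a 3-gon: merge 3 vertices and 3 edges, delete both glued faces → V=13, E=33, F=22.
Check: V − E + F = 13 − 33 + 22 = 2.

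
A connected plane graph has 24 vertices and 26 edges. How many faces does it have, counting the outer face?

4

Euler's formula for a connected plane graph: V − E + F = 2, so F = 2 − 24 + 26 = 4.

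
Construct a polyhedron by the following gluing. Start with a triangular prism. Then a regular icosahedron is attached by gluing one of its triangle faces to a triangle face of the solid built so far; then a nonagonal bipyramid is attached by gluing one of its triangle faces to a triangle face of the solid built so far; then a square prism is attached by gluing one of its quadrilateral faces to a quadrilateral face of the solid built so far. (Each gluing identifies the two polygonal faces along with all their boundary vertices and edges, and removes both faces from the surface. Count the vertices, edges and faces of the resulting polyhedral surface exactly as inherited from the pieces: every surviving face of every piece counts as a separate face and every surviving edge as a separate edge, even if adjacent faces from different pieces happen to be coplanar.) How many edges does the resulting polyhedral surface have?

68

A triangular prism: V=6, E=9, F=5.
Attach a regular icosahedron (V=12, E=30, F=20) along a 3-gon: merge 3 vertices and 3 edges, delete both glued faces → V=15, E=36, F=23.
Attach a nonagonal bipyramid (V=11, E=27, F=18) along a 3-gon: merge 3 vertices and 3 edges, delete both glued faces → V=23, E=60, F=39.
Attach a square prism (V=8, E=12, F=6) along a 4-gon: merge 4 vertices and 4 edges, delete both glued faces → V=27, E=68, F=43.
Check: V − E + F = 27 − 68 + 43 = 2.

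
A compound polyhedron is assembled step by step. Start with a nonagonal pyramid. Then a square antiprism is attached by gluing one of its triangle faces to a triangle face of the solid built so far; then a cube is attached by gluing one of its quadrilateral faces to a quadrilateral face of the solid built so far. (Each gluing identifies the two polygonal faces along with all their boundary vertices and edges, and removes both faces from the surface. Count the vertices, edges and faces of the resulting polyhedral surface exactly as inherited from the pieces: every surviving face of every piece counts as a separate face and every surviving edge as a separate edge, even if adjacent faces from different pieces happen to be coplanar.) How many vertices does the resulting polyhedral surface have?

A nonagonal pyramid: V=10, E=18, F=10.
Attach a square antiprism (V=8, E=16, F=10) along a 3-gon: merge 3 vertices and 3 edges, delete both glued faces → V=15, E=31, F=18.
Attach a cube (V=8, E=12, F=6) along a 4-gon: merge 4 vertices and 4 edges, delete both glued faces → V=19, E=39, F=22.
Check: V − E + F = 19 − 39 + 22 = 2.

19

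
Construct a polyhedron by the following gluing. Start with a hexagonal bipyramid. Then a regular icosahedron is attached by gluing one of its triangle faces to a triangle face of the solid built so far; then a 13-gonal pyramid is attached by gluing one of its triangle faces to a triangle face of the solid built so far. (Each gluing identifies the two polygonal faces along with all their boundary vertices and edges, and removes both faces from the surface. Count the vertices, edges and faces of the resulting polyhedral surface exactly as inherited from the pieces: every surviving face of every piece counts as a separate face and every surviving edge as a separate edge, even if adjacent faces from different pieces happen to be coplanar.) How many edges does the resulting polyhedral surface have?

A hexagonal bipyramid: V=8, E=18, F=12.
Attach a regular icosahedron (V=12, E=30, F=20) along a 3-gon: merge 3 vertices and 3 edges, delete both glued faces → V=17, E=45, F=30.
Attach a 13-gonal pyramid (V=14, E=26, F=14) along a 3-gon: merge 3 vertices and 3 edges, delete both glued faces → V=28, E=68, F=42.
Check: V − E + F = 28 − 68 + 42 = 2.

68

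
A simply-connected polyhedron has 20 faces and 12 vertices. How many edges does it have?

Here V − E + F = 2.
E = V + F − (2) = 12 + 20 − (2) = 30.

30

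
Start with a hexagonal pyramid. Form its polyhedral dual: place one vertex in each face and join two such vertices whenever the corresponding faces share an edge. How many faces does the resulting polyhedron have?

7

The base solid has V = 7, E = 12, F = 7.
The dual swaps V and F and preserves E: V′ = F = 7, E′ = E = 12, F′ = V = 7.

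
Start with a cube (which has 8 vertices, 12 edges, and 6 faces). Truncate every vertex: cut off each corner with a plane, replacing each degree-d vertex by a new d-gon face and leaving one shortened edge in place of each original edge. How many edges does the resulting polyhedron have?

Truncation replaces each original edge-end by a new vertex, so V′ = 2E = 24.
Each original edge survives, and each old vertex of degree d contributes d new edges; summing degrees gives Σd = 2E, so E′ = E + 2E = 3E = 36.
Each original face survives and each original vertex becomes one new face: F′ = F + V = 14.

36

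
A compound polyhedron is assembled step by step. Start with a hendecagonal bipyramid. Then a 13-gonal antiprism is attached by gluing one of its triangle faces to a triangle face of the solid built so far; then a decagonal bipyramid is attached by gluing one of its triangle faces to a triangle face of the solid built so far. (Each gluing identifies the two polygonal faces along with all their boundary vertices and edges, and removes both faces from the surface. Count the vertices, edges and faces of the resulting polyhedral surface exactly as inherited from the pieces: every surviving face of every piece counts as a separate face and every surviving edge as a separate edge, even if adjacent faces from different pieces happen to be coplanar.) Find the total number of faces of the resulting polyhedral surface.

66

A hendecagonal bipyramid: V=13, E=33, F=22.
Attach a 13-gonal antiprism (V=26, E=52, F=28) along a 3-gon: merge 3 vertices and 3 edges, delete both glued faces → V=36, E=82, F=48.
Attach a decagonal bipyramid (V=12, E=30, F=20) along a 3-gon: merge 3 vertices and 3 edges, delete both glued faces → V=45, E=109, F=66.
Check: V − E + F = 45 − 109 + 66 = 2.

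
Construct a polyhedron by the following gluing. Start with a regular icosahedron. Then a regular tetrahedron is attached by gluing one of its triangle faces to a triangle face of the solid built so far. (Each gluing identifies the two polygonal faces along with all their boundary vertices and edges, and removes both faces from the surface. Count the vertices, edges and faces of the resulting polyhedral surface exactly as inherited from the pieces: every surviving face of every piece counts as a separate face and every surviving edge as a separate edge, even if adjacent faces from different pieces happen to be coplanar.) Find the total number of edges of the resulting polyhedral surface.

A regular icosahedron: V=12, E=30, F=20.
Attach a regular tetrahedron (V=4, E=6, F=4) along a 3-gon: merge 3 vertices and 3 edges, delete both glued faces → V=13, E=33, F=22.
Check: V − E + F = 13 − 33 + 22 = 2.

33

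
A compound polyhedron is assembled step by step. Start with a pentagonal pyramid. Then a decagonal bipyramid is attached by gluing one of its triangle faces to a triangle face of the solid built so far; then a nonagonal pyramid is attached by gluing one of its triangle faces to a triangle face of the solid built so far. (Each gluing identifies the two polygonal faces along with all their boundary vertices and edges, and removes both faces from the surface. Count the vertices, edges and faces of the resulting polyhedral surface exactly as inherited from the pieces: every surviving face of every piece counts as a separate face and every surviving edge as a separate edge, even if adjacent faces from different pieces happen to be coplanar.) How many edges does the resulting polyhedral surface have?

52

A pentagonal pyramid: V=6, E=10, F=6.
Attach a decagonal bipyramid (V=12, E=30, F=20) along a 3-gon: merge 3 vertices and 3 edges, delete both glued faces → V=15, E=37, F=24.
Attach a nonagonal pyramid (V=10, E=18, F=10) along a 3-gon: merge 3 vertices and 3 edges, delete both glued faces → V=22, E=52, F=32.
Check: V − E + F = 22 − 52 + 32 = 2.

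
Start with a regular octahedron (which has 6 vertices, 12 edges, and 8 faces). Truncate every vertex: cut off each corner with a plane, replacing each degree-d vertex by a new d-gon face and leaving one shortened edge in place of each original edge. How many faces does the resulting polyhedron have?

14

Truncation replaces each original edge-end by a new vertex, so V′ = 2E = 24.
Each original edge survives, and each old vertex of degree d contributes d new edges; summing degrees gives Σd = 2E, so E′ = E + 2E = 3E = 36.
Each original face survives and each original vertex becomes one new face: F′ = F + V = 14.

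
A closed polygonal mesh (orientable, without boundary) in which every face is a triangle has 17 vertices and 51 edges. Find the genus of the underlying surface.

Every face is a triangle and each edge borders two faces, so 3F = 2·51, giving F = 34.
χ = V − E + F = 17 − 51 + 34 = 0.
For a closed orientable surface χ = 2 − 2g, so g = (2 − (0))/2 = 1.

1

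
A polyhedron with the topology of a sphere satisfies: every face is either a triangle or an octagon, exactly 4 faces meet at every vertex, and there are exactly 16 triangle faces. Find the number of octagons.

2

Let x be the number of octagons; then F = 16 + x.
Edge–face incidences: 2E = 3·16 + 8·x = 48 + 8x.
Every vertex has degree 4, so 4V = 2E.
Euler: V − E + F = 2 ⇒ (2E)/4 − E + (16 + x) = 2.
Multiply by 8: 2·(2E) − 4·(2E) + 8·(16 + x) = 16, i.e. 128 + 8x − 2·(48 + 8x) = 16.
Collecting terms: −8x + 32 = 16, so −8x = −16, so x = 2.
Then 2E = 48 + 8·2 = 64, so E = 32, V = 2E/4 = 16, F = 16 + 2 = 18.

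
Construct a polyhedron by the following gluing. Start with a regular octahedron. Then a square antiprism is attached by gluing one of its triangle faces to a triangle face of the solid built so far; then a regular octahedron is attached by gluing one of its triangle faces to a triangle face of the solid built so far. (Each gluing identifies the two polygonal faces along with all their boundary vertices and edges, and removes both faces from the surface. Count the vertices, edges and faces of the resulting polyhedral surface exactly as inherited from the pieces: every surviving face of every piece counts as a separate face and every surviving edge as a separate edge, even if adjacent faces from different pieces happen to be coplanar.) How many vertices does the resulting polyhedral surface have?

A regular octahedron: V=6, E=12, F=8.
Attach a square antiprism (V=8, E=16, F=10) along a 3-gon: merge 3 vertices and 3 edges, delete both glued faces → V=11, E=25, F=16.
Attach a regular octahedron (V=6, E=12, F=8) along a 3-gon: merge 3 vertices and 3 edges, delete both glued faces → V=14, E=34, F=22.
Check: V − E + F = 14 − 34 + 22 = 2.

14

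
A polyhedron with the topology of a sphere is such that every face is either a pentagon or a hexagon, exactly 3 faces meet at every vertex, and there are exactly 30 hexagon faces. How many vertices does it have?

80

Let x be the number of pentagons; then F = 30 + x.
Edge–face incidences: 2E = 6·30 + 5·x = 180 + 5x.
Every vertex has degree 3, so 3V = 2E.
Euler: V − E + F = 2 ⇒ (2E)/3 − E + (30 + x) = 2.
Multiply by 6: 2·(2E) − 3·(2E) + 6·(30 + x) = 12, i.e. 180 + 6x − (180 + 5x) = 12.
Collecting terms: x = 12.
Then 2E = 180 + 5·12 = 240, so E = 120, V = 2E/3 = 80, F = 30 + 12 = 42.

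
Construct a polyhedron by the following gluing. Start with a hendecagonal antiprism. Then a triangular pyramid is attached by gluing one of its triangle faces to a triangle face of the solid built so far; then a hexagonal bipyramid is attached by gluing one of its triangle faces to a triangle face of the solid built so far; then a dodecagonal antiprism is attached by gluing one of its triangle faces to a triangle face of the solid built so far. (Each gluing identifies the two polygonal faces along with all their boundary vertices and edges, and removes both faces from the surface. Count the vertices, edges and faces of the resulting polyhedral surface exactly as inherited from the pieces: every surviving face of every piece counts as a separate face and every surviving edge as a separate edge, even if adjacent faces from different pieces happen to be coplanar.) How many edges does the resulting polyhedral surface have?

107

A hendecagonal antiprism: V=22, E=44, F=24.
Attach a triangular pyramid (V=4, E=6, F=4) along a 3-gon: merge 3 vertices and 3 edges, delete both glued faces → V=23, E=47, F=26.
Attach a hexagonal bipyramid (V=8, E=18, F=12) along a 3-gon: merge 3 vertices and 3 edges, delete both glued faces → V=28, E=62, F=36.
Attach a dodecagonal antiprism (V=24, E=48, F=26) along a 3-gon: merge 3 vertices and 3 edges, delete both glued faces → V=49, E=107, F=60.
Check: V − E + F = 49 − 107 + 60 = 2.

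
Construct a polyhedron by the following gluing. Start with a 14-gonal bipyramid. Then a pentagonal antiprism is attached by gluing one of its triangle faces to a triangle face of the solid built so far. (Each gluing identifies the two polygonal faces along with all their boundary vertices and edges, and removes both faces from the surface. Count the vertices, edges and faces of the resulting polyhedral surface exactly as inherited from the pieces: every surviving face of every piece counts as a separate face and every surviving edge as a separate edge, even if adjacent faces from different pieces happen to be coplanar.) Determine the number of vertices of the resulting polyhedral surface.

A 14-gonal bipyramid: V=16, E=42, F=28.
Attach a pentagonal antiprism (V=10, E=20, F=12) along a 3-gon: merge 3 vertices and 3 edges, delete both glued faces → V=23, E=59, F=38.
Check: V − E + F = 23 − 59 + 38 = 2.

23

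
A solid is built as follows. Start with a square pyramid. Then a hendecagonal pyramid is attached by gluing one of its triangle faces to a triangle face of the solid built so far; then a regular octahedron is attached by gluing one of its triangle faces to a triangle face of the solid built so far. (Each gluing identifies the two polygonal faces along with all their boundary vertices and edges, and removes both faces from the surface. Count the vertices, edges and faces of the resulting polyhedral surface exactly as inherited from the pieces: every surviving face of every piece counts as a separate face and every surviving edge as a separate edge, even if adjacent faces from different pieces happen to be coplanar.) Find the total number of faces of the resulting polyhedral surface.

A square pyramid: V=5, E=8, F=5.
Attach a hendecagonal pyramid (V=12, E=22, F=12) along a 3-gon: merge 3 vertices and 3 edges, delete both glued faces → V=14, E=27, F=15.
Attach a regular octahedron (V=6, E=12, F=8) along a 3-gon: merge 3 vertices and 3 edges, delete both glued faces → V=17, E=36, F=21.
Check: V − E + F = 17 − 36 + 21 = 2.

21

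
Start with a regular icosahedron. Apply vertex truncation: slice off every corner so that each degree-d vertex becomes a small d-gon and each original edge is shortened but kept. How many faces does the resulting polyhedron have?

The base solid has V = 12, E = 30, F = 20.
Truncation replaces each original edge-end by a new vertex, so V′ = 2E = 60.
Each original edge survives, and each old vertex of degree d contributes d new edges; summing degrees gives Σd = 2E, so E′ = E + 2E = 3E = 90.
Each original face survives and each original vertex becomes one new face: F′ = F + V = 32.

32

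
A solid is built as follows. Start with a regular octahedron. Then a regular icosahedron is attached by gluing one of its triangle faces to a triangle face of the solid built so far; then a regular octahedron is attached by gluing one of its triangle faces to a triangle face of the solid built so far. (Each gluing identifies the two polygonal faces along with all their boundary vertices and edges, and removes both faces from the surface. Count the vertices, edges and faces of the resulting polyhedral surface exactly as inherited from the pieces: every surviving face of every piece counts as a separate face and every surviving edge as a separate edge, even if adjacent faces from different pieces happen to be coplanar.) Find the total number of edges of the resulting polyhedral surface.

48

A regular octahedron: V=6, E=12, F=8.
Attach a regular icosahedron (V=12, E=30, F=20) along a 3-gon: merge 3 vertices and 3 edges, delete both glued faces → V=15, E=39, F=26.
Attach a regular octahedron (V=6, E=12, F=8) along a 3-gon: merge 3 vertices and 3 edges, delete both glued faces → V=18, E=48, F=32.
Check: V − E + F = 18 − 48 + 32 = 2.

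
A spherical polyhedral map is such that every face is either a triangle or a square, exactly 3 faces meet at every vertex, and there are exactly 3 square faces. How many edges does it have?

Let x be the number of triangles; then F = 3 + x.
Edge–face incidences: 2E = 4·3 + 3·x = 12 + 3x.
Every vertex has degree 3, so 3V = 2E.
Euler: V − E + F = 2 ⇒ (2E)/3 − E + (3 + x) = 2.
Multiply by 6: 2·(2E) − 3·(2E) + 6·(3 + x) = 12, i.e. 18 + 6x − (12 + 3x) = 12.
Collecting terms: 3x + 6 = 12, so 3x = 6, so x = 2.
Then 2E = 12 + 3·2 = 18, so E = 9, V = 2E/3 = 6, F = 3 + 2 = 5.

9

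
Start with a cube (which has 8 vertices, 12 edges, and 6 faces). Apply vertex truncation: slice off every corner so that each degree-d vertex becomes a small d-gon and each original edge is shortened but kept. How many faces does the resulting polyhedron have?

Truncation replaces each original edge-end by a new vertex, so V′ = 2E = 24.
Each original edge survives, and each old vertex of degree d contributes d new edges; summing degrees gives Σd = 2E, so E′ = E + 2E = 3E = 36.
Each original face survives and each original vertex becomes one new face: F′ = F + V = 14.

14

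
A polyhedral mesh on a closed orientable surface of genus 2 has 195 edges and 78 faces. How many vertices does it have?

115

For a closed orientable surface of genus 2, χ = 2 − 2·2 = -2.
V = -2 + E − F = -2 + 195 − 78 = 115.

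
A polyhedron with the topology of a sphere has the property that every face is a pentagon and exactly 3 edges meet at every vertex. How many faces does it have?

Each face has 5 edges and each edge borders two faces, so 2E = 5F.
Each vertex has degree 3, so 3V = 2E and hence V = 5F/3.
Euler: V − E + F = 2 ⇒ (5F/3) − (5F/2) + F = 2.
Multiply by 6: (10 − 15 + 6)F = 12, i.e. 1F = 12.
So F = 12, E = 5·12/2 = 30, V = 5·12/3 = 20.

12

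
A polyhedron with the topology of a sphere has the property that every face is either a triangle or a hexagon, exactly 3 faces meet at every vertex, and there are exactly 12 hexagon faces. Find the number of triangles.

Let x be the number of triangles; then F = 12 + x.
Edge–face incidences: 2E = 6·12 + 3·x = 72 + 3x.
Every vertex has degree 3, so 3V = 2E.
Euler: V − E + F = 2 ⇒ (2E)/3 − E + (12 + x) = 2.
Multiply by 6: 2·(2E) − 3·(2E) + 6·(12 + x) = 12, i.e. 72 + 6x − (72 + 3x) = 12.
Collecting terms: 3x = 12, so x = 4.
Then 2E = 72 + 3·4 = 84, so E = 42, V = 2E/3 = 28, F = 12 + 4 = 16.

4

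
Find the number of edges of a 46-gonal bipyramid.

138

A bipyramid over an n-gon has 2n triangular faces and n + 2 vertices: V = 46 + 2 = 48, E = 3·46 = 138, F = 2·46 = 92.
Check: V − E + F = 48 − 138 + 92 = 2.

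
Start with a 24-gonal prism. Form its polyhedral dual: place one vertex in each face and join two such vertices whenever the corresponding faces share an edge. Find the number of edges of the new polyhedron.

The base solid has V = 48, E = 72, F = 26.
The dual swaps V and F and preserves E: V′ = F = 26, E′ = E = 72, F′ = V = 48.

72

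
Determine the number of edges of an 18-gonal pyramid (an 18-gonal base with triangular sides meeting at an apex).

A pyramid on an n-gon base has one n-gon and n triangles: V = 18 + 1 = 19, E = 2·18 = 36, F = 18 + 1 = 19.

36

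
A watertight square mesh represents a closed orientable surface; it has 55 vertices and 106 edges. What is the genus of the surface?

0

Every face is a square and each edge borders two faces, so 4F = 2·106, giving F = 53.
χ = V − E + F = 55 − 106 + 53 = 2.
For a closed orientable surface χ = 2 − 2g, so g = (2 − (2))/2 = 0.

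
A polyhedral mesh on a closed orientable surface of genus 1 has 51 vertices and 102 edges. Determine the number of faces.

For a closed orientable surface of genus 1, χ = 2 − 2·1 = 0.
F = 0 − V + E = 0 − 51 + 102 = 51.

51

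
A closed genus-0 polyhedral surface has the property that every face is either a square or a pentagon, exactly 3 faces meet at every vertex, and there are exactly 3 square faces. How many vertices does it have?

Let x be the number of pentagons; then F = 3 + x.
Edge–face incidences: 2E = 4·3 + 5·x = 12 + 5x.
Every vertex has degree 3, so 3V = 2E.
Euler: V − E + F = 2 ⇒ (2E)/3 − E + (3 + x) = 2.
Multiply by 6: 2·(2E) − 3·(2E) + 6·(3 + x) = 12, i.e. 18 + 6x − (12 + 5x) = 12.
Collecting terms: x + 6 = 12, so x = 6.
Then 2E = 12 + 5·6 = 42, so E = 21, V = 2E/3 = 14, F = 3 + 6 = 9.

14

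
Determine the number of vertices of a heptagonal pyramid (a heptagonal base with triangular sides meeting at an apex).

8

A pyramid on an n-gon base has one n-gon and n triangles: V = 7 + 1 = 8, E = 2·7 = 14, F = 7 + 1 = 8.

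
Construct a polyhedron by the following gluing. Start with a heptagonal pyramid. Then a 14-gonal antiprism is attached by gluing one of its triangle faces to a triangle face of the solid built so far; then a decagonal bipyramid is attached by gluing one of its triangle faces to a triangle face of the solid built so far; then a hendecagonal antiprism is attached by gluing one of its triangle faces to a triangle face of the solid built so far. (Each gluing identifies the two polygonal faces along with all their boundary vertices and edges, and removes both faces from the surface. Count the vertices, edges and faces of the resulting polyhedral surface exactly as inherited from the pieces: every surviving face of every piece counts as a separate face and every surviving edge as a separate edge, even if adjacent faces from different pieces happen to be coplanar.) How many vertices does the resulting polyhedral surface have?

61

A heptagonal pyramid: V=8, E=14, F=8.
Attach a 14-gonal antiprism (V=28, E=56, F=30) along a 3-gon: merge 3 vertices and 3 edges, delete both glued faces → V=33, E=67, F=36.
Attach a decagonal bipyramid (V=12, E=30, F=20) along a 3-gon: merge 3 vertices and 3 edges, delete both glued faces → V=42, E=94, F=54.
Attach a hendecagonal antiprism (V=22, E=44, F=24) along a 3-gon: merge 3 vertices and 3 edges, delete both glued faces → V=61, E=135, F=76.
Check: V − E + F = 61 − 135 + 76 = 2.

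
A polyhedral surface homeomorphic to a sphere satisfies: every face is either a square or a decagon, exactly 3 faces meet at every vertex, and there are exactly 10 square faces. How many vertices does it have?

20

Let x be the number of decagons; then F = 10 + x.
Edge–face incidences: 2E = 4·10 + 10·x = 40 + 10x.
Every vertex has degree 3, so 3V = 2E.
Euler: V − E + F = 2 ⇒ (2E)/3 − E + (10 + x) = 2.
Multiply by 6: 2·(2E) − 3·(2E) + 6·(10 + x) = 12, i.e. 60 + 6x − (40 + 10x) = 12.
Collecting terms: −4x + 20 = 12, so −4x = −8, so x = 2.
Then 2E = 40 + 10·2 = 60, so E = 30, V = 2E/3 = 20, F = 10 + 2 = 12.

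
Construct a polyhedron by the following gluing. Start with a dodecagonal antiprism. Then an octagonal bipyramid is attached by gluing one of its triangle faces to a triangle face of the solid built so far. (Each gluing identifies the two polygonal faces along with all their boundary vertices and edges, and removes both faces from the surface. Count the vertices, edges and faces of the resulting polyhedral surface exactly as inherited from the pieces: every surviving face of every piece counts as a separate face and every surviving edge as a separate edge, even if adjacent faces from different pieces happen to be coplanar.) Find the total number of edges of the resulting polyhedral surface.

69

A dodecagonal antiprism: V=24, E=48, F=26.
Attach an octagonal bipyramid (V=10, E=24, F=16) along a 3-gon: merge 3 vertices and 3 edges, delete both glued faces → V=31, E=69, F=40.
Check: V − E + F = 31 − 69 + 40 = 2.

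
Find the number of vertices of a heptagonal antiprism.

An antiprism on an n-gon has two n-gon caps and 2n triangles: V = 2·7 = 14, E = 4·7 = 28, F = 2·7 + 2 = 16.

14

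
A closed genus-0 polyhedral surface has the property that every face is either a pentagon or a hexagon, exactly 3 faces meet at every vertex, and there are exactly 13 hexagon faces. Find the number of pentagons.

Let x be the number of pentagons; then F = 13 + x.
Edge–face incidences: 2E = 6·13 + 5·x = 78 + 5x.
Every vertex has degree 3, so 3V = 2E.
Euler: V − E + F = 2 ⇒ (2E)/3 − E + (13 + x) = 2.
Multiply by 6: 2·(2E) − 3·(2E) + 6·(13 + x) = 12, i.e. 78 + 6x − (78 + 5x) = 12.
Collecting terms: x = 12.
Then 2E = 78 + 5·12 = 138, so E = 69, V = 2E/3 = 46, F = 13 + 12 = 25.

12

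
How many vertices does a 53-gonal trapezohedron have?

108

The n-trapezohedron (dual of the n-antiprism) has V = 2·53 + 2 = 108, E = 4·53 = 212, F = 2·53 = 106.
Check: V − E + F = 108 − 212 + 106 = 2.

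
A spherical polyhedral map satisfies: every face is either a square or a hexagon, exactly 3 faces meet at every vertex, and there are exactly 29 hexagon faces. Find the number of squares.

Let x be the number of squares; then F = 29 + x.
Edge–face incidences: 2E = 6·29 + 4·x = 174 + 4x.
Every vertex has degree 3, so 3V = 2E.
Euler: V − E + F = 2 ⇒ (2E)/3 − E + (29 + x) = 2.
Multiply by 6: 2·(2E) − 3·(2E) + 6·(29 + x) = 12, i.e. 174 + 6x − (174 + 4x) = 12.
Collecting terms: 2x = 12, so x = 6.
Then 2E = 174 + 4·6 = 198, so E = 99, V = 2E/3 = 66, F = 29 + 6 = 35.

6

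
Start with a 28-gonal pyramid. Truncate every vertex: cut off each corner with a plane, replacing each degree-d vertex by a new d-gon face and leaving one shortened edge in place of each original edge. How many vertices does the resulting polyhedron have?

112

The base solid has V = 29, E = 56, F = 29.
Truncation replaces each original edge-end by a new vertex, so V′ = 2E = 112.
Each original edge survives, and each old vertex of degree d contributes d new edges; summing degrees gives Σd = 2E, so E′ = E + 2E = 3E = 168.
Each original face survives and each original vertex becomes one new face: F′ = F + V = 58.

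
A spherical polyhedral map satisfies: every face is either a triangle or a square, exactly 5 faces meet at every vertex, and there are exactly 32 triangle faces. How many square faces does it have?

Let x be the number of squares; then F = 32 + x.
Edge–face incidences: 2E = 3·32 + 4·x = 96 + 4x.
Every vertex has degree 5, so 5V = 2E.
Euler: V − E + F = 2 ⇒ (2E)/5 − E + (32 + x) = 2.
Multiply by 10: 2·(2E) − 5·(2E) + 10·(32 + x) = 20, i.e. 320 + 10x − 3·(96 + 4x) = 20.
Collecting terms: −2x + 32 = 20, so −2x = −12, so x = 6.
Then 2E = 96 + 4·6 = 120, so E = 60, V = 2E/5 = 24, F = 32 + 6 = 38.

6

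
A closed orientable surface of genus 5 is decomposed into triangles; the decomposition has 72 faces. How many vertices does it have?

χ = 2 − 2·5 = -8, and every face is a triangle so 3F = 2E.
E = 3·72/2 = 108. Then V = -8 + E − F = -8 + 108 − 72 = 28.

28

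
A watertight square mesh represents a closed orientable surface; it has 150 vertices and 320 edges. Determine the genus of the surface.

6

Every face is a square and each edge borders two faces, so 4F = 2·320, giving F = 160.
χ = V − E + F = 150 − 320 + 160 = -10.
For a closed orientable surface χ = 2 − 2g, so g = (2 − (-10))/2 = 6.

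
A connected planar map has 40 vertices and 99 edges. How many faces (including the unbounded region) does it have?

Euler's formula for a connected plane graph: V − E + F = 2, so F = 2 − 40 + 99 = 61.

61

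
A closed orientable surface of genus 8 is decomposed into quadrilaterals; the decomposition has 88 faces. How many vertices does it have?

74

χ = 2 − 2·8 = -14, and every face is a square so 4F = 2E.
E = 4·88/2 = 176. Then V = -14 + E − F = -14 + 176 − 88 = 74.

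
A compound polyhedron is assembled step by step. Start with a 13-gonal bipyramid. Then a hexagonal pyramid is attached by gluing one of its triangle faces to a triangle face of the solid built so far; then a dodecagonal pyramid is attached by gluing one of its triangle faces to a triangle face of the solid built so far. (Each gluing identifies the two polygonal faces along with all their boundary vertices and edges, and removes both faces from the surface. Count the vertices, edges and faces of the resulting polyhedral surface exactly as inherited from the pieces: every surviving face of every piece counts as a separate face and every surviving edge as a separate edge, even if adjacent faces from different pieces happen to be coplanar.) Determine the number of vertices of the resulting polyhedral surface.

A 13-gonal bipyramid: V=15, E=39, F=26.
Attach a hexagonal pyramid (V=7, E=12, F=7) along a 3-gon: merge 3 vertices and 3 edges, delete both glued faces → V=19, E=48, F=31.
Attach a dodecagonal pyramid (V=13, E=24, F=13) along a 3-gon: merge 3 vertices and 3 edges, delete both glued faces → V=29, E=69, F=42.
Check: V − E + F = 29 − 69 + 42 = 2.

29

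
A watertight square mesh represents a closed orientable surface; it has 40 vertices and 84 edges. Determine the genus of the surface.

2

Every face is a square and each edge borders two faces, so 4F = 2·84, giving F = 42.
χ = V − E + F = 40 − 84 + 42 = -2.
For a closed orientable surface χ = 2 − 2g, so g = (2 − (-2))/2 = 2.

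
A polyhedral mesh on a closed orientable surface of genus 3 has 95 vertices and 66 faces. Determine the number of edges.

165

For a closed orientable surface of genus 3, χ = 2 − 2·3 = -4.
E = V + F − (-4) = 95 + 66 − (-4) = 165.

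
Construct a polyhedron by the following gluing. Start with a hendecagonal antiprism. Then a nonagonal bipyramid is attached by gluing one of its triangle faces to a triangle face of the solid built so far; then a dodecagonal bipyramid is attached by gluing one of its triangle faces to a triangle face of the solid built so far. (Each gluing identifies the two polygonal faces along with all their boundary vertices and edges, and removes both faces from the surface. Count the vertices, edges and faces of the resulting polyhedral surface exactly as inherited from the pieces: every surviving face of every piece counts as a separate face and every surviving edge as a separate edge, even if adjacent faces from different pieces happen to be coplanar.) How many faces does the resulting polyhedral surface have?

A hendecagonal antiprism: V=22, E=44, F=24.
Attach a nonagonal bipyramid (V=11, E=27, F=18) along a 3-gon: merge 3 vertices and 3 edges, delete both glued faces → V=30, E=68, F=40.
Attach a dodecagonal bipyramid (V=14, E=36, F=24) along a 3-gon: merge 3 vertices and 3 edges, delete both glued faces → V=41, E=101, F=62.
Check: V − E + F = 41 − 101 + 62 = 2.

62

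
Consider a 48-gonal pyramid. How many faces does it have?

A pyramid on an n-gon base has one n-gon and n triangles: V = 48 + 1 = 49, E = 2·48 = 96, F = 48 + 1 = 49.

49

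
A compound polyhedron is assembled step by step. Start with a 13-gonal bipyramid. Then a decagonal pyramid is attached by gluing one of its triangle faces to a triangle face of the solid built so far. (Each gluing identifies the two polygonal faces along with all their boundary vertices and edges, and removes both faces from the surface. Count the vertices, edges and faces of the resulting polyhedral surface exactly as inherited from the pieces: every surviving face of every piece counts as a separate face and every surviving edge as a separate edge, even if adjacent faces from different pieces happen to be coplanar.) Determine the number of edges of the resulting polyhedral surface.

56

A 13-gonal bipyramid: V=15, E=39, F=26.
Attach a decagonal pyramid (V=11, E=20, F=11) along a 3-gon: merge 3 vertices and 3 edges, delete both glued faces → V=23, E=56, F=35.
Check: V − E + F = 23 − 56 + 35 = 2.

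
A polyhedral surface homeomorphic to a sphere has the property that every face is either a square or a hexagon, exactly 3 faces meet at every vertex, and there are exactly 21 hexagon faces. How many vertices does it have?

Let x be the number of squares; then F = 21 + x.
Edge–face incidences: 2E = 6·21 + 4·x = 126 + 4x.
Every vertex has degree 3, so 3V = 2E.
Euler: V − E + F = 2 ⇒ (2E)/3 − E + (21 + x) = 2.
Multiply by 6: 2·(2E) − 3·(2E) + 6·(21 + x) = 12, i.e. 126 + 6x − (126 + 4x) = 12.
Collecting terms: 2x = 12, so x = 6.
Then 2E = 126 + 4·6 = 150, so E = 75, V = 2E/3 = 50, F = 21 + 6 = 27.

50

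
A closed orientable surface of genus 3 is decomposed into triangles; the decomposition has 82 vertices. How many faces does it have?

χ = 2 − 2·3 = -4, and every face is a triangle so 3F = 2E.
V − E + F = -4 with E = 3F/2 gives 82 − (3/2 − 1)·F = -4, so F = 172 and E = 258.

172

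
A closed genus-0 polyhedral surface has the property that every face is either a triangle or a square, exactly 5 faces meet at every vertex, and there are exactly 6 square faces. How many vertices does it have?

Let x be the number of triangles; then F = 6 + x.
Edge–face incidences: 2E = 4·6 + 3·x = 24 + 3x.
Every vertex has degree 5, so 5V = 2E.
Euler: V − E + F = 2 ⇒ (2E)/5 − E + (6 + x) = 2.
Multiply by 10: 2·(2E) − 5·(2E) + 10·(6 + x) = 20, i.e. 60 + 10x − 3·(24 + 3x) = 20.
Collecting terms: x − 12 = 20, so x = 32.
Then 2E = 24 + 3·32 = 120, so E = 60, V = 2E/5 = 24, F = 6 + 32 = 38.

24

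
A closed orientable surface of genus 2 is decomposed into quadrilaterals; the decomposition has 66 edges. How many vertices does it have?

31

χ = 2 − 2·2 = -2, and every face is a square so 4F = 2E.
F = 2E/4 = 33. Then V = -2 + E − F = -2 + 66 − 33 = 31.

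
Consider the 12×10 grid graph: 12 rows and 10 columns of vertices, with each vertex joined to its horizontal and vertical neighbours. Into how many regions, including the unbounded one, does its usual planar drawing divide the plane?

The grid has V = 12·10 = 120 vertices and E = 12·9 + 10·11 = 218 edges.
F = 2 − V + E = 2 − 120 + 218 = 100.

100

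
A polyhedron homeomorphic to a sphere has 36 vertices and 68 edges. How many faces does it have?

34

Here V − E + F = 2.
F = 2 − V + E = 2 − 36 + 68 = 34.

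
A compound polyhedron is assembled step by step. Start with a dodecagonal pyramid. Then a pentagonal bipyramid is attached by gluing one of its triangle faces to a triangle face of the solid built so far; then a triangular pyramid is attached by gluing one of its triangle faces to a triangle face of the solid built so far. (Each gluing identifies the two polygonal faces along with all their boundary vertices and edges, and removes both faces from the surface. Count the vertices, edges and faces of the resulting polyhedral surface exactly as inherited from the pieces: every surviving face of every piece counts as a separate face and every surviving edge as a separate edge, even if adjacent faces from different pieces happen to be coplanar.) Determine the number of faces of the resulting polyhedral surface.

A dodecagonal pyramid: V=13, E=24, F=13.
Attach a pentagonal bipyramid (V=7, E=15, F=10) along a 3-gon: merge 3 vertices and 3 edges, delete both glued faces → V=17, E=36, F=21.
Attach a triangular pyramid (V=4, E=6, F=4) along a 3-gon: merge 3 vertices and 3 edges, delete both glued faces → V=18, E=39, F=23.
Check: V − E + F = 18 − 39 + 23 = 2.

23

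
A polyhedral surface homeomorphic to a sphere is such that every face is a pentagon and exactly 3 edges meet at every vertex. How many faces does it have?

Each face has 5 edges and each edge borders two faces, so 2E = 5F.
Each vertex has degree 3, so 3V = 2E and hence V = 5F/3.
Euler: V − E + F = 2 ⇒ (5F/3) − (5F/2) + F = 2.
Multiply by 6: (10 − 15 + 6)F = 12, i.e. 1F = 12.
So F = 12, E = 5·12/2 = 30, V = 5·12/3 = 20.

12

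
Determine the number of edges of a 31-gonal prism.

93

A prism on an n-gon has two n-gon bases and n rectangular sides: V = 2·31 = 62, E = 3·31 = 93, F = 31 + 2 = 33.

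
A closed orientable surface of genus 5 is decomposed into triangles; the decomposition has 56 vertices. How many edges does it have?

χ = 2 − 2·5 = -8, and every face is a triangle so 3F = 2E.
V − E + F = -8 with E = 3F/2 gives 56 − (3/2 − 1)·F = -8, so F = 128 and E = 192.

192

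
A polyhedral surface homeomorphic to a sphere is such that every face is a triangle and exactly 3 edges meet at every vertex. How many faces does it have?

Each face has 3 edges and each edge borders two faces, so 2E = 3F.
Each vertex has degree 3, so 3V = 2E and hence V = 3F/3.
Euler: V − E + F = 2 ⇒ (3F/3) − (3F/2) + F = 2.
Multiply by 6: (6 − 9 + 6)F = 12, i.e. 3F = 12.
So F = 4, E = 3·4/2 = 6, V = 3·4/3 = 4.

4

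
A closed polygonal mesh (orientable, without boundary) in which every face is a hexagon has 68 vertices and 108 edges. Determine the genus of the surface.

3

Every face is a hexagon and each edge borders two faces, so 6F = 2·108, giving F = 36.
χ = V − E + F = 68 − 108 + 36 = -4.
For a closed orientable surface χ = 2 − 2g, so g = (2 − (-4))/2 = 3.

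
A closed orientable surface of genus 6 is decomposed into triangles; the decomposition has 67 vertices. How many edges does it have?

χ = 2 − 2·6 = -10, and every face is a triangle so 3F = 2E.
V − E + F = -10 with E = 3F/2 gives 67 − (3/2 − 1)·F = -10, so F = 154 and E = 231.

231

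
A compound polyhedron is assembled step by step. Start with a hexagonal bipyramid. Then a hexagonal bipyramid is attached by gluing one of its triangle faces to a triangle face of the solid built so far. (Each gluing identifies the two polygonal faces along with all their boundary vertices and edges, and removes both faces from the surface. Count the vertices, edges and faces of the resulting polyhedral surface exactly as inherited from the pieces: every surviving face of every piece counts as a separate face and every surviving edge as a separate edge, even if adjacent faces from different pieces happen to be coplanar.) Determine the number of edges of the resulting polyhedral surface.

A hexagonal bipyramid: V=8, E=18, F=12.
Attach a hexagonal bipyramid (V=8, E=18, F=12) along a 3-gon: merge 3 vertices and 3 edges, delete both glued faces → V=13, E=33, F=22.
Check: V − E + F = 13 − 33 + 22 = 2.

33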